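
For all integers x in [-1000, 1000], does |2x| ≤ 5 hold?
The claim fails at x = 3:
x = 3: LHS = |2·3| = |6| = 6; 6 ≤ 5 — FAILS

Because a single integer refutes it, the statement is false.

Answer: False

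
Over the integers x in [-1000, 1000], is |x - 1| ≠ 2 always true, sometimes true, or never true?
Holds at x = 0: LHS = |0 - 1| = |-1| = 1; 1 ≠ 2 — holds
Fails at x = -1: LHS = |(-1) - 1| = |-2| = 2; 2 ≠ 2 — FAILS
It is satisfied by some integers in the range but not all.

Answer: Sometimes true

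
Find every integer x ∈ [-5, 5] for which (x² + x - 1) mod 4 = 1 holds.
Holds for: {-3, -2, 1, 2, 5}
Fails for: {-5, -4, -1, 0, 3, 4}

Answer: {-3, -2, 1, 2, 5}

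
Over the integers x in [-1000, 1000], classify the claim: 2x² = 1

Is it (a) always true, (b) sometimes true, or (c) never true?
Track d = LHS − RHS over the integers in [-1000, 1000]. Equality would need d = 0, but d changes sign only between consecutive integers, jumping over 0:
x = -1: LHS = 2·(-1)² = 2; 2 = 1 — FAILS  (d = 1)
x = 0: LHS = 2·0² = 0; 0 = 1 — FAILS  (d = -1)
x = 0: LHS = 2·0² = 0; 0 = 1 — FAILS  (d = -1)
x = 1: LHS = 2·1² = 2; 2 = 1 — FAILS  (d = 1)
Away from these crossings d keeps a constant sign, and checking every integer in [-1000, 1000] confirms d ≠ 0 throughout. Hence the two sides are never equal, so the claimed relation (=) fails for every integer in [-1000, 1000].

No integer in the range satisfies it.

Answer: Never true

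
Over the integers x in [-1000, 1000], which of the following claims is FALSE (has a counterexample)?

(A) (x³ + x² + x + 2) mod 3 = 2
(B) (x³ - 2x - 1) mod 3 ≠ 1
(A) x = -1: LHS = ((-1)³ + (-1)² + (-1) + 2) mod 3 = 1 mod 3 = 1; 1 = 2 — FAILS
(B) x = 1: LHS = (1³ - 2·1 - 1) mod 3 = (-2) mod 3 = 1; 1 ≠ 1 — FAILS

Answer: Both A and B are false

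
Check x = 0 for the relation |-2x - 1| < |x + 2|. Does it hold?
x = 0: LHS = |-2·0 - 1| = |-1| = 1, RHS = |0 + 2| = |2| = 2; 1 < 2 — holds

The relation is satisfied at x = 0.

Answer: Yes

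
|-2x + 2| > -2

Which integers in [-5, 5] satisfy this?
An absolute value is never negative, so the left side is ≥ 0 for every x, while the right side is -2. Tightest case in [-5, 5] is x = 1:
x = 1: LHS = |-2·1 + 2| = |0| = 0; 0 > -2 — holds
Hence LHS − RHS is never zero or negative, i.e. LHS > RHS throughout, so the relation holds for every integer in [-5, 5].

Answer: All integers in [-5, 5]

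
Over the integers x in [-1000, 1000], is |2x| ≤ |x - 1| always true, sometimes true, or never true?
Holds at x = 0: LHS = |2·0| = |0| = 0, RHS = |0 - 1| = |-1| = 1; 0 ≤ 1 — holds
Fails at x = 1: LHS = |2·1| = |2| = 2, RHS = |1 - 1| = |0| = 0; 2 ≤ 0 — FAILS
It is satisfied by some integers in the range but not all.

Answer: Sometimes true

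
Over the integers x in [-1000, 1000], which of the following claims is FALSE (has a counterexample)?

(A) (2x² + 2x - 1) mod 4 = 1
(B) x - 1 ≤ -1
(A) x = 0: LHS = (2·0² + 2·0 - 1) mod 4 = (-1) mod 4 = 3; 3 = 1 — FAILS
(B) x = 1: LHS = 1 - 1 = 0; 0 ≤ -1 — FAILS

Answer: Both A and B are false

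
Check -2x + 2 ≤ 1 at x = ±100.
x = 100: LHS = -2·100 + 2 = -198; -198 ≤ 1 — holds
x = -100: LHS = -2·(-100) + 2 = 202; 202 ≤ 1 — FAILS

Answer: Partially: holds for x = 100, fails for x = -100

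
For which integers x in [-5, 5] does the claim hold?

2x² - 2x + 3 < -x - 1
Over all integers in [-5, 5], LHS − RHS is smallest at x = 0, where it equals 4:
x = 0: LHS = 2·0² - 2·0 + 3 = 3, RHS = -0 - 1 = -1; 3 < -1 — FAILS
At the ends of the range:
x = -5: LHS = 2·(-5)² - 2·(-5) + 3 = 63, RHS = -(-5) - 1 = 4; 63 < 4 — FAILS
x = 5: LHS = 2·5² - 2·5 + 3 = 43, RHS = -5 - 1 = -6; 43 < -6 — FAILS
Hence LHS − RHS is never negative, i.e. LHS ≥ RHS throughout, so the claimed relation (<) fails for every integer in [-5, 5].

Answer: None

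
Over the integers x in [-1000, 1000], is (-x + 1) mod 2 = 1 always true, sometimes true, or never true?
Holds at x = 0: LHS = (-0 + 1) mod 2 = 1 mod 2 = 1; 1 = 1 — holds
Fails at x = 1: LHS = (-1 + 1) mod 2 = 0 mod 2 = 0; 0 = 1 — FAILS
It is satisfied by some integers in the range but not all.

Answer: Sometimes true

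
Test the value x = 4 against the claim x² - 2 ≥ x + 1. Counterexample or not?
Substitute x = 4 into the relation:
x = 4: LHS = 4² - 2 = 14, RHS = 4 + 1 = 5; 14 ≥ 5 — holds

The claim holds here, so x = 4 is not a counterexample. (A counterexample exists elsewhere, e.g. x = 0.)

Answer: No, x = 4 is not a counterexample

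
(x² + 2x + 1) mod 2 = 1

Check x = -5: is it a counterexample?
Substitute x = -5 into the relation:
x = -5: LHS = ((-5)² + 2·(-5) + 1) mod 2 = 16 mod 2 = 0; 0 = 1 — FAILS

Since the claim fails at x = -5, this value is a counterexample.

Answer: Yes, x = -5 is a counterexample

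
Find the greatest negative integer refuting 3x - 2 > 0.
Testing negative integers from -1 downward:
x = -1: LHS = 3·(-1) - 2 = -5; -5 > 0 — FAILS  ← closest negative counterexample to 0

Answer: x = -1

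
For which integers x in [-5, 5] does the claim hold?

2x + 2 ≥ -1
Holds for: {-1, 0, 1, 2, 3, 4, 5}
Fails for: {-5, -4, -3, -2}

Answer: {-1, 0, 1, 2, 3, 4, 5}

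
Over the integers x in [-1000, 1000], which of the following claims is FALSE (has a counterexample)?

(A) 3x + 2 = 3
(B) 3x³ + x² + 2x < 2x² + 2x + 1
(A) x = 0: LHS = 3·0 + 2 = 2; 2 = 3 — FAILS
(B) x = 1: LHS = 3·1³ + 1² + 2·1 = 6, RHS = 2·1² + 2·1 + 1 = 5; 6 < 5 — FAILS

Answer: Both A and B are false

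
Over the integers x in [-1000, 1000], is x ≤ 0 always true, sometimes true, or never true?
Holds at x = 0: 0 ≤ 0 — holds
Fails at x = 1: 1 ≤ 0 — FAILS
It is satisfied by some integers in the range but not all.

Answer: Sometimes true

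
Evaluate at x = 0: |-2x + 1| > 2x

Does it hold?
x = 0: LHS = |-2·0 + 1| = |1| = 1, RHS = 2·0 = 0; 1 > 0 — holds

The relation is satisfied at x = 0.

Answer: Yes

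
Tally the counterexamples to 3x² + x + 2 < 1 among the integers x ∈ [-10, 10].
Counterexamples in [-10, 10]: {-10, -9, -8, -7, -6, -5, -4, -3, -2, -1, 0, 1, 2, 3, 4, 5, 6, 7, 8, 9, 10}.

Counting them gives 21 values.

Answer: 21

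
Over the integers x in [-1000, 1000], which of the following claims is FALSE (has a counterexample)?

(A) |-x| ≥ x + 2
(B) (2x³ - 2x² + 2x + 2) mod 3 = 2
(A) x = 0: LHS = |-0| = |0| = 0, RHS = 0 + 2 = 2; 0 ≥ 2 — FAILS
(B) x = 1: LHS = (2·1³ - 2·1² + 2·1 + 2) mod 3 = 4 mod 3 = 1; 1 = 2 — FAILS

Answer: Both A and B are false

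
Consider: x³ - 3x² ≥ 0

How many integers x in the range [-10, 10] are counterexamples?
Counterexamples in [-10, 10]: {-10, -9, -8, -7, -6, -5, -4, -3, -2, -1, 1, 2}.

Counting them gives 12 values.

Answer: 12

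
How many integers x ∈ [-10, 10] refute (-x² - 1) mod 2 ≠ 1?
Counterexamples in [-10, 10]: {-10, -8, -6, -4, -2, 0, 2, 4, 6, 8, 10}.

Counting them gives 11 values.

Answer: 11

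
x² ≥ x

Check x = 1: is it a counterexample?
Substitute x = 1 into the relation:
x = 1: LHS = 1² = 1; 1 ≥ 1 — holds

The relation holds at x = 1, so it is not a counterexample.

Answer: No, x = 1 is not a counterexample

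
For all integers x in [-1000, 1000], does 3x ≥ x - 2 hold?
The claim fails at x = -2:
x = -2: LHS = 3·(-2) = -6, RHS = (-2) - 2 = -4; -6 ≥ -4 — FAILS

Because a single integer refutes it, the statement is false.

Answer: False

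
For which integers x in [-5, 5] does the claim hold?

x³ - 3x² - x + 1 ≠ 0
Track d = LHS − RHS over the integers in [-5, 5]. Equality would need d = 0, but d changes sign only between consecutive integers, jumping over 0:
x = -1: LHS = (-1)³ - 3·(-1)² - (-1) + 1 = -2; -2 ≠ 0 — holds  (d = -2)
x = 0: LHS = 0³ - 3·0² - 0 + 1 = 1; 1 ≠ 0 — holds  (d = 1)
x = 0: LHS = 0³ - 3·0² - 0 + 1 = 1; 1 ≠ 0 — holds  (d = 1)
x = 1: LHS = 1³ - 3·1² - 1 + 1 = -2; -2 ≠ 0 — holds  (d = -2)
x = 3: LHS = 3³ - 3·3² - 3 + 1 = -2; -2 ≠ 0 — holds  (d = -2)
x = 4: LHS = 4³ - 3·4² - 4 + 1 = 13; 13 ≠ 0 — holds  (d = 13)
Away from these crossings d keeps a constant sign, and checking every integer in [-5, 5] confirms d ≠ 0 throughout. Hence the two sides are never equal, so the relation holds for every integer in [-5, 5].

Answer: All integers in [-5, 5]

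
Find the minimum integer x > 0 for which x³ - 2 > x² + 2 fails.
Testing positive integers:
x = 1: LHS = 1³ - 2 = -1, RHS = 1² + 2 = 3; -1 > 3 — FAILS  ← smallest positive counterexample

Answer: x = 1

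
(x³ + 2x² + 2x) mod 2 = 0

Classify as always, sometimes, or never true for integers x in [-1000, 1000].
Holds at x = 0: LHS = (0³ + 2·0² + 2·0) mod 2 = 0 mod 2 = 0; 0 = 0 — holds
Fails at x = 1: LHS = (1³ + 2·1² + 2·1) mod 2 = 5 mod 2 = 1; 1 = 0 — FAILS
It is satisfied by some integers in the range but not all.

Answer: Sometimes true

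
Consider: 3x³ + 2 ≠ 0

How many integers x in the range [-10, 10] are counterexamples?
Track d = LHS − RHS over the integers in [-10, 10]. Equality would need d = 0, but d changes sign only between consecutive integers, jumping over 0:
x = -1: LHS = 3·(-1)³ + 2 = -1; -1 ≠ 0 — holds  (d = -1)
x = 0: LHS = 3·0³ + 2 = 2; 2 ≠ 0 — holds  (d = 2)
Away from these crossings d keeps a constant sign, and checking every integer in [-10, 10] confirms d ≠ 0 throughout. Hence the two sides are never equal, so the relation holds for every integer in [-10, 10].

No counterexample appears in that range.

Answer: 0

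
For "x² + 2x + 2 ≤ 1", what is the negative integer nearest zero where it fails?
Testing negative integers from -1 downward:
x = -1: LHS = (-1)² + 2·(-1) + 2 = 1; 1 ≤ 1 — holds
x = -2: LHS = (-2)² + 2·(-2) + 2 = 2; 2 ≤ 1 — FAILS  ← closest negative counterexample to 0

Answer: x = -2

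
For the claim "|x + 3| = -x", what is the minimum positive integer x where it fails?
Testing positive integers:
x = 1: LHS = |1 + 3| = |4| = 4; 4 = -1 — FAILS  ← smallest positive counterexample

Answer: x = 1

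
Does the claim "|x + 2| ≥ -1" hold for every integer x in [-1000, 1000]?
An absolute value is never negative, so the left side is ≥ 0 for every x, while the right side is -1. Tightest case in [-1000, 1000] is x = -2:
x = -2: LHS = |(-2) + 2| = |0| = 0; 0 ≥ -1 — holds
Hence LHS − RHS is never negative, i.e. LHS ≥ RHS throughout, so the relation holds for every integer in [-1000, 1000].

No counterexample exists.

Answer: True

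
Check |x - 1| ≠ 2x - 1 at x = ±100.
x = 100: LHS = |100 - 1| = |99| = 99, RHS = 2·100 - 1 = 199; 99 ≠ 199 — holds
x = -100: LHS = |(-100) - 1| = |-101| = 101, RHS = 2·(-100) - 1 = -201; 101 ≠ -201 — holds

Answer: Yes, holds for both x = 100 and x = -100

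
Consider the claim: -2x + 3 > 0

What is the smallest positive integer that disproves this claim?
Testing positive integers:
x = 1: LHS = -2·1 + 3 = 1; 1 > 0 — holds
x = 2: LHS = -2·2 + 3 = -1; -1 > 0 — FAILS  ← smallest positive counterexample

Answer: x = 2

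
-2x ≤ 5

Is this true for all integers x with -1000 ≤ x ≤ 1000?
The claim fails at x = -3:
x = -3: LHS = -2·(-3) = 6; 6 ≤ 5 — FAILS

Because a single integer refutes it, the statement is false.

Answer: False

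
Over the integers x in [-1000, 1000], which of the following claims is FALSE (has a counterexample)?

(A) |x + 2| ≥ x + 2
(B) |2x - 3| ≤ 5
(A) Over all integers in [-1000, 1000], LHS − RHS is smallest at x = 0, where it equals 0:
x = 0: LHS = |0 + 2| = |2| = 2, RHS = 0 + 2 = 2; 2 ≥ 2 — holds
At the ends of the range:
x = -1000: LHS = |(-1000) + 2| = |-998| = 998, RHS = (-1000) + 2 = -998; 998 ≥ -998 — holds
x = 1000: LHS = |1000 + 2| = |1002| = 1002, RHS = 1000 + 2 = 1002; 1002 ≥ 1002 — holds
Hence LHS − RHS is never negative, i.e. LHS ≥ RHS throughout, so the relation holds for every integer in [-1000, 1000].

(B) x = -2: LHS = |2·(-2) - 3| = |-7| = 7; 7 ≤ 5 — FAILS

Only (B) has a counterexample.

Answer: B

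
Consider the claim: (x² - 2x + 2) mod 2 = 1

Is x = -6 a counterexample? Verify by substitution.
Substitute x = -6 into the relation:
x = -6: LHS = ((-6)² - 2·(-6) + 2) mod 2 = 50 mod 2 = 0; 0 = 1 — FAILS

Since the claim fails at x = -6, this value is a counterexample.

Answer: Yes, x = -6 is a counterexample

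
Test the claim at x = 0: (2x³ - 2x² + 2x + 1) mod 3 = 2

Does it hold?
x = 0: LHS = (2·0³ - 2·0² + 2·0 + 1) mod 3 = 1 mod 3 = 1; 1 = 2 — FAILS

The relation fails at x = 0, so x = 0 is a counterexample.

Answer: No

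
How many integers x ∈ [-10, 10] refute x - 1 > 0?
Counterexamples in [-10, 10]: {-10, -9, -8, -7, -6, -5, -4, -3, -2, -1, 0, 1}.

Counting them gives 12 values.

Answer: 12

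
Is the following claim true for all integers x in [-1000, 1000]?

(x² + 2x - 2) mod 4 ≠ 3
For a polynomial with integer coefficients, its value mod 4 depends only on x mod 4, so it suffices to check one representative of each residue class, x = 0, 1, 2, 3:
x = 0: LHS = (0² + 2·0 - 2) mod 4 = (-2) mod 4 = 2; 2 ≠ 3 — holds
x = 1: LHS = (1² + 2·1 - 2) mod 4 = 1 mod 4 = 1; 1 ≠ 3 — holds
x = 2: LHS = (2² + 2·2 - 2) mod 4 = 6 mod 4 = 2; 2 ≠ 3 — holds
x = 3: LHS = (3² + 2·3 - 2) mod 4 = 13 mod 4 = 1; 1 ≠ 3 — holds
The relation holds in every residue class, so the relation holds for every integer in [-1000, 1000].

No counterexample exists.

Answer: True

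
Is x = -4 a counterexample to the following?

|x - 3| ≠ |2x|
Substitute x = -4 into the relation:
x = -4: LHS = |(-4) - 3| = |-7| = 7, RHS = |2·(-4)| = |-8| = 8; 7 ≠ 8 — holds

The claim holds here, so x = -4 is not a counterexample. (A counterexample exists elsewhere, e.g. x = 1.)

Answer: No, x = -4 is not a counterexample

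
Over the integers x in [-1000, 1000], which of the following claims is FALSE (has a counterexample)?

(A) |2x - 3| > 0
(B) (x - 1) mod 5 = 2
(A) Over all integers in [-1000, 1000], LHS − RHS is smallest at x = 1, where it equals 1:
x = 1: LHS = |2·1 - 3| = |-1| = 1; 1 > 0 — holds
At the ends of the range:
x = -1000: LHS = |2·(-1000) - 3| = |-2003| = 2003; 2003 > 0 — holds
x = 1000: LHS = |2·1000 - 3| = |1997| = 1997; 1997 > 0 — holds
Hence LHS − RHS is never zero or negative, i.e. LHS > RHS throughout, so the relation holds for every integer in [-1000, 1000].

(B) x = 0: LHS = (0 - 1) mod 5 = (-1) mod 5 = 4; 4 = 2 — FAILS

Only (B) has a counterexample.

Answer: B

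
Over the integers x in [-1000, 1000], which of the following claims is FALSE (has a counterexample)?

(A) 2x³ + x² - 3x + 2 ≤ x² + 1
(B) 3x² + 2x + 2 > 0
(A) x = 0: LHS = 2·0³ + 0² - 3·0 + 2 = 2, RHS = 0² + 1 = 1; 2 ≤ 1 — FAILS

(B) Over all integers in [-1000, 1000], LHS − RHS is smallest at x = 0, where it equals 2:
x = 0: LHS = 3·0² + 2·0 + 2 = 2; 2 > 0 — holds
At the ends of the range:
x = -1000: LHS = 3·(-1000)² + 2·(-1000) + 2 = 2998002; 2998002 > 0 — holds
x = 1000: LHS = 3·1000² + 2·1000 + 2 = 3002002; 3002002 > 0 — holds
Hence LHS − RHS is never zero or negative, i.e. LHS > RHS throughout, so the relation holds for every integer in [-1000, 1000].

Only (A) has a counterexample.

Answer: A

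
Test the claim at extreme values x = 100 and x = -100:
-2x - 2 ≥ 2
x = 100: LHS = -2·100 - 2 = -202; -202 ≥ 2 — FAILS
x = -100: LHS = -2·(-100) - 2 = 198; 198 ≥ 2 — holds

Answer: Partially: fails for x = 100, holds for x = -100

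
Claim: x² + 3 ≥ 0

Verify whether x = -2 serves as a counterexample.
Substitute x = -2 into the relation:
x = -2: LHS = (-2)² + 3 = 7; 7 ≥ 0 — holds

The relation holds at x = -2, so it is not a counterexample.

Answer: No, x = -2 is not a counterexample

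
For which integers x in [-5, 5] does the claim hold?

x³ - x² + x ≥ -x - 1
Holds for: {0, 1, 2, 3, 4, 5}
Fails for: {-5, -4, -3, -2, -1}

Answer: {0, 1, 2, 3, 4, 5}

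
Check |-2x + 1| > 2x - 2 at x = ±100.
x = 100: LHS = |-2·100 + 1| = |-199| = 199, RHS = 2·100 - 2 = 198; 199 > 198 — holds
x = -100: LHS = |-2·(-100) + 1| = |201| = 201, RHS = 2·(-100) - 2 = -202; 201 > -202 — holds

Answer: Yes, holds for both x = 100 and x = -100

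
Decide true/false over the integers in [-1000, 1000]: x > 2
The claim fails at x = 0:
x = 0: 0 > 2 — FAILS

Because a single integer refutes it, the statement is false.

Answer: False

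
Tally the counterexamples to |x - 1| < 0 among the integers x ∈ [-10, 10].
Counterexamples in [-10, 10]: {-10, -9, -8, -7, -6, -5, -4, -3, -2, -1, 0, 1, 2, 3, 4, 5, 6, 7, 8, 9, 10}.

Counting them gives 21 values.

Answer: 21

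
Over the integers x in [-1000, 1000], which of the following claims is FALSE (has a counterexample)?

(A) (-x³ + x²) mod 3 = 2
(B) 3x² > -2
(A) x = 0: LHS = (-0³ + 0²) mod 3 = 0 mod 3 = 0; 0 = 2 — FAILS

(B) Over all integers in [-1000, 1000], LHS − RHS is smallest at x = 0, where it equals 2:
x = 0: LHS = 3·0² = 0; 0 > -2 — holds
At the ends of the range:
x = -1000: LHS = 3·(-1000)² = 3000000; 3000000 > -2 — holds
x = 1000: LHS = 3·1000² = 3000000; 3000000 > -2 — holds
Hence LHS − RHS is never zero or negative, i.e. LHS > RHS throughout, so the relation holds for every integer in [-1000, 1000].

Only (A) has a counterexample.

Answer: A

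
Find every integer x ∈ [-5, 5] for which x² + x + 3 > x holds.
Over all integers in [-5, 5], LHS − RHS is smallest at x = 0, where it equals 3:
x = 0: LHS = 0² + 0 + 3 = 3; 3 > 0 — holds
At the ends of the range:
x = -5: LHS = (-5)² + (-5) + 3 = 23; 23 > -5 — holds
x = 5: LHS = 5² + 5 + 3 = 33; 33 > 5 — holds
Hence LHS − RHS is never zero or negative, i.e. LHS > RHS throughout, so the relation holds for every integer in [-5, 5].

Answer: All integers in [-5, 5]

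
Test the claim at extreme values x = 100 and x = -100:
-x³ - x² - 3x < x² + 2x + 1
x = 100: LHS = -100³ - 100² - 3·100 = -1010300, RHS = 100² + 2·100 + 1 = 10201; -1010300 < 10201 — holds
x = -100: LHS = -(-100)³ - (-100)² - 3·(-100) = 990300, RHS = (-100)² + 2·(-100) + 1 = 9801; 990300 < 9801 — FAILS

Answer: Partially: holds for x = 100, fails for x = -100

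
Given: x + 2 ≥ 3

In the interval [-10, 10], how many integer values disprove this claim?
Counterexamples in [-10, 10]: {-10, -9, -8, -7, -6, -5, -4, -3, -2, -1, 0}.

Counting them gives 11 values.

Answer: 11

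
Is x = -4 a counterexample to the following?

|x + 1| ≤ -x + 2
Substitute x = -4 into the relation:
x = -4: LHS = |(-4) + 1| = |-3| = 3, RHS = -(-4) + 2 = 6; 3 ≤ 6 — holds

The claim holds here, so x = -4 is not a counterexample. (A counterexample exists elsewhere, e.g. x = 1.)

Answer: No, x = -4 is not a counterexample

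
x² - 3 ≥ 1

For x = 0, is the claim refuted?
Substitute x = 0 into the relation:
x = 0: LHS = 0² - 3 = -3; -3 ≥ 1 — FAILS

Since the claim fails at x = 0, this value is a counterexample.

Answer: Yes, x = 0 is a counterexample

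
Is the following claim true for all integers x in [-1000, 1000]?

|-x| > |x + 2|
The claim fails at x = 0:
x = 0: LHS = |-0| = |0| = 0, RHS = |0 + 2| = |2| = 2; 0 > 2 — FAILS

Because a single integer refutes it, the statement is false.

Answer: False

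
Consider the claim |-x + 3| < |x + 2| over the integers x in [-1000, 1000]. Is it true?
The claim fails at x = 0:
x = 0: LHS = |-0 + 3| = |3| = 3, RHS = |0 + 2| = |2| = 2; 3 < 2 — FAILS

Because a single integer refutes it, the statement is false.

Answer: False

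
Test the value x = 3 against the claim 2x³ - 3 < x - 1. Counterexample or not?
Substitute x = 3 into the relation:
x = 3: LHS = 2·3³ - 3 = 51, RHS = 3 - 1 = 2; 51 < 2 — FAILS

Since the claim fails at x = 3, this value is a counterexample.

Answer: Yes, x = 3 is a counterexample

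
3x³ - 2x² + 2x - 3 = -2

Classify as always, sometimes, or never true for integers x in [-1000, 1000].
Track d = LHS − RHS over the integers in [-1000, 1000]. Equality would need d = 0, but d changes sign only between consecutive integers, jumping over 0:
x = 0: LHS = 3·0³ - 2·0² + 2·0 - 3 = -3; -3 = -2 — FAILS  (d = -1)
x = 1: LHS = 3·1³ - 2·1² + 2·1 - 3 = 0; 0 = -2 — FAILS  (d = 2)
Away from these crossings d keeps a constant sign, and checking every integer in [-1000, 1000] confirms d ≠ 0 throughout. Hence the two sides are never equal, so the claimed relation (=) fails for every integer in [-1000, 1000].

No integer in the range satisfies it.

Answer: Never true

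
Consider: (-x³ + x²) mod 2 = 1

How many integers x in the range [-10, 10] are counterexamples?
Counterexamples in [-10, 10]: {-10, -9, -8, -7, -6, -5, -4, -3, -2, -1, 0, 1, 2, 3, 4, 5, 6, 7, 8, 9, 10}.

Counting them gives 21 values.

Answer: 21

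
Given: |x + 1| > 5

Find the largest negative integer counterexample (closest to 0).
Testing negative integers from -1 downward:
x = -1: LHS = |(-1) + 1| = |0| = 0; 0 > 5 — FAILS  ← closest negative counterexample to 0

Answer: x = -1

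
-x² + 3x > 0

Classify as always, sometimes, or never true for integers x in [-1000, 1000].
Holds at x = 1: LHS = -1² + 3·1 = 2; 2 > 0 — holds
Fails at x = 0: LHS = -0² + 3·0 = 0; 0 > 0 — FAILS
It is satisfied by some integers in the range but not all.

Answer: Sometimes true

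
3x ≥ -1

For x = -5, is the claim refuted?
Substitute x = -5 into the relation:
x = -5: LHS = 3·(-5) = -15; -15 ≥ -1 — FAILS

Since the claim fails at x = -5, this value is a counterexample.

Answer: Yes, x = -5 is a counterexample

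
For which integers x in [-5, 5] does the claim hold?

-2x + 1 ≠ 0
Track d = LHS − RHS over the integers in [-5, 5]. Equality would need d = 0, but d changes sign only between consecutive integers, jumping over 0:
x = 0: LHS = -2·0 + 1 = 1; 1 ≠ 0 — holds  (d = 1)
x = 1: LHS = -2·1 + 1 = -1; -1 ≠ 0 — holds  (d = -1)
Away from these crossings d keeps a constant sign, and checking every integer in [-5, 5] confirms d ≠ 0 throughout. Hence the two sides are never equal, so the relation holds for every integer in [-5, 5].

Answer: All integers in [-5, 5]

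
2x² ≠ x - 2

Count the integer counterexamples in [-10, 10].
Over all integers in [-10, 10], LHS − RHS is always positive; it is smallest at x = 0, where it equals 2:
x = 0: LHS = 2·0² = 0, RHS = 0 - 2 = -2; 0 ≠ -2 — holds
At the ends of the range:
x = -10: LHS = 2·(-10)² = 200, RHS = (-10) - 2 = -12; 200 ≠ -12 — holds
x = 10: LHS = 2·10² = 200, RHS = 10 - 2 = 8; 200 ≠ 8 — holds
Hence LHS − RHS is never 0, i.e. the two sides are never equal, so the relation holds for every integer in [-10, 10].

No counterexample appears in that range.

Answer: 0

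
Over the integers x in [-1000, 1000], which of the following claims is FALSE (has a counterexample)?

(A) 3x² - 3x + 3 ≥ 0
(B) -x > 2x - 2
(A) Over all integers in [-1000, 1000], LHS − RHS is smallest at x = 0, where it equals 3:
x = 0: LHS = 3·0² - 3·0 + 3 = 3; 3 ≥ 0 — holds
At the ends of the range:
x = -1000: LHS = 3·(-1000)² - 3·(-1000) + 3 = 3003003; 3003003 ≥ 0 — holds
x = 1000: LHS = 3·1000² - 3·1000 + 3 = 2997003; 2997003 ≥ 0 — holds
Hence LHS − RHS is never negative, i.e. LHS ≥ RHS throughout, so the relation holds for every integer in [-1000, 1000].

(B) x = 1: RHS = 2·1 - 2 = 0; -1 > 0 — FAILS

Only (B) has a counterexample.

Answer: B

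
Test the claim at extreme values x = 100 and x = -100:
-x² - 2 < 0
x = 100: LHS = -100² - 2 = -10002; -10002 < 0 — holds
x = -100: LHS = -(-100)² - 2 = -10002; -10002 < 0 — holds

Answer: Yes, holds for both x = 100 and x = -100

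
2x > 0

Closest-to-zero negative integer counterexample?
Testing negative integers from -1 downward:
x = -1: LHS = 2·(-1) = -2; -2 > 0 — FAILS  ← closest negative counterexample to 0

Answer: x = -1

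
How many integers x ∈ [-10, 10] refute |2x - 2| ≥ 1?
Counterexamples in [-10, 10]: {1}.

Counting them gives 1 values.

Answer: 1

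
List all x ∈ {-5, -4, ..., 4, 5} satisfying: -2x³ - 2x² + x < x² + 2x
Holds for: {1, 2, 3, 4, 5}
Fails for: {-5, -4, -3, -2, -1, 0}

Answer: {1, 2, 3, 4, 5}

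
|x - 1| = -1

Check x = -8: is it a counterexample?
Substitute x = -8 into the relation:
x = -8: LHS = |(-8) - 1| = |-9| = 9; 9 = -1 — FAILS

Since the claim fails at x = -8, this value is a counterexample.

Answer: Yes, x = -8 is a counterexample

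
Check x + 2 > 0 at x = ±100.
x = 100: LHS = 100 + 2 = 102; 102 > 0 — holds
x = -100: LHS = (-100) + 2 = -98; -98 > 0 — FAILS

Answer: Partially: holds for x = 100, fails for x = -100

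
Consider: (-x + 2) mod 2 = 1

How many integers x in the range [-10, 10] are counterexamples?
Counterexamples in [-10, 10]: {-10, -8, -6, -4, -2, 0, 2, 4, 6, 8, 10}.

Counting them gives 11 values.

Answer: 11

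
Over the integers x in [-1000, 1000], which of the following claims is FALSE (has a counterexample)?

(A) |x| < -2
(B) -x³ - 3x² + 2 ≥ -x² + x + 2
(A) x = 0: LHS = |0| = 0; 0 < -2 — FAILS
(B) x = 1: LHS = -1³ - 3·1² + 2 = -2, RHS = -1² + 1 + 2 = 2; -2 ≥ 2 — FAILS

Answer: Both A and B are false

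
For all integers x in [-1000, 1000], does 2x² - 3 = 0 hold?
The claim fails at x = 0:
x = 0: LHS = 2·0² - 3 = -3; -3 = 0 — FAILS

Because a single integer refutes it, the statement is false.

Answer: False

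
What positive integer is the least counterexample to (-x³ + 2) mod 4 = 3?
Testing positive integers:
x = 1: LHS = (-1³ + 2) mod 4 = 1 mod 4 = 1; 1 = 3 — FAILS  ← smallest positive counterexample

Answer: x = 1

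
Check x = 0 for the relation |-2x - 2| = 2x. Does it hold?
x = 0: LHS = |-2·0 - 2| = |-2| = 2, RHS = 2·0 = 0; 2 = 0 — FAILS

The relation fails at x = 0, so x = 0 is a counterexample.

Answer: No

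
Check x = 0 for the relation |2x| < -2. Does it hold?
x = 0: LHS = |2·0| = |0| = 0; 0 < -2 — FAILS

The relation fails at x = 0, so x = 0 is a counterexample.

Answer: No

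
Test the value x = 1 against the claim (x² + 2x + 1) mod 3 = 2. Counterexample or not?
Substitute x = 1 into the relation:
x = 1: LHS = (1² + 2·1 + 1) mod 3 = 4 mod 3 = 1; 1 = 2 — FAILS

Since the claim fails at x = 1, this value is a counterexample.

Answer: Yes, x = 1 is a counterexample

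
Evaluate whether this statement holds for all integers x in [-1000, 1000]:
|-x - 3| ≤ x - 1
The claim fails at x = 0:
x = 0: LHS = |-0 - 3| = |-3| = 3, RHS = 0 - 1 = -1; 3 ≤ -1 — FAILS

Because a single integer refutes it, the statement is false.

Answer: False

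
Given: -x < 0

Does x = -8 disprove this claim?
Substitute x = -8 into the relation:
x = -8: LHS = -(-8) = 8; 8 < 0 — FAILS

Since the claim fails at x = -8, this value is a counterexample.

Answer: Yes, x = -8 is a counterexample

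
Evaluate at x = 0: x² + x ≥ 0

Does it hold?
x = 0: LHS = 0² + 0 = 0; 0 ≥ 0 — holds

The relation is satisfied at x = 0.

Answer: Yes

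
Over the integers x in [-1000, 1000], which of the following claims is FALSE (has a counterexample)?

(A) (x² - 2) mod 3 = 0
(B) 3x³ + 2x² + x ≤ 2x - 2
(A) x = 0: LHS = (0² - 2) mod 3 = (-2) mod 3 = 1; 1 = 0 — FAILS
(B) x = 0: LHS = 3·0³ + 2·0² + 0 = 0, RHS = 2·0 - 2 = -2; 0 ≤ -2 — FAILS

Answer: Both A and B are false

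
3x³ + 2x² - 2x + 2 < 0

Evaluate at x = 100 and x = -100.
x = 100: LHS = 3·100³ + 2·100² - 2·100 + 2 = 3019802; 3019802 < 0 — FAILS
x = -100: LHS = 3·(-100)³ + 2·(-100)² - 2·(-100) + 2 = -2979798; -2979798 < 0 — holds

Answer: Partially: fails for x = 100, holds for x = -100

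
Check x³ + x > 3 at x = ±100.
x = 100: LHS = 100³ + 100 = 1000100; 1000100 > 3 — holds
x = -100: LHS = (-100)³ + (-100) = -1000100; -1000100 > 3 — FAILS

Answer: Partially: holds for x = 100, fails for x = -100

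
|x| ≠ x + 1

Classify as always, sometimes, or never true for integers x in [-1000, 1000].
Track d = LHS − RHS over the integers in [-1000, 1000]. Equality would need d = 0, but d changes sign only between consecutive integers, jumping over 0:
x = -1: LHS = |-1| = 1, RHS = (-1) + 1 = 0; 1 ≠ 0 — holds  (d = 1)
x = 0: LHS = |0| = 0, RHS = 0 + 1 = 1; 0 ≠ 1 — holds  (d = -1)
Away from these crossings d keeps a constant sign, and checking every integer in [-1000, 1000] confirms d ≠ 0 throughout. Hence the two sides are never equal, so the relation holds for every integer in [-1000, 1000].

No counterexample exists.

Answer: Always true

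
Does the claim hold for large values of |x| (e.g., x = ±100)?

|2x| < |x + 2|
x = 100: LHS = |2·100| = |200| = 200, RHS = |100 + 2| = |102| = 102; 200 < 102 — FAILS
x = -100: LHS = |2·(-100)| = |-200| = 200, RHS = |(-100) + 2| = |-98| = 98; 200 < 98 — FAILS

Answer: No, fails for both x = 100 and x = -100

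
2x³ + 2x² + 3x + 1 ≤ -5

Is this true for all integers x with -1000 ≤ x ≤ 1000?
The claim fails at x = 0:
x = 0: LHS = 2·0³ + 2·0² + 3·0 + 1 = 1; 1 ≤ -5 — FAILS

Because a single integer refutes it, the statement is false.

Answer: False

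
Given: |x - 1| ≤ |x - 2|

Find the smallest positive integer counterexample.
Testing positive integers:
x = 1: LHS = |1 - 1| = |0| = 0, RHS = |1 - 2| = |-1| = 1; 0 ≤ 1 — holds
x = 2: LHS = |2 - 1| = |1| = 1, RHS = |2 - 2| = |0| = 0; 1 ≤ 0 — FAILS  ← smallest positive counterexample

Answer: x = 2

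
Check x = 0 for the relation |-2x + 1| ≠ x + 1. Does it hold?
x = 0: LHS = |-2·0 + 1| = |1| = 1, RHS = 0 + 1 = 1; 1 ≠ 1 — FAILS

The relation fails at x = 0, so x = 0 is a counterexample.

Answer: No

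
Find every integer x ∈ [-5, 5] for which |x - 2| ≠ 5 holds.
Holds for: {-5, -4, -2, -1, 0, 1, 2, 3, 4, 5}
Fails for: {-3}

Answer: {-5, -4, -2, -1, 0, 1, 2, 3, 4, 5}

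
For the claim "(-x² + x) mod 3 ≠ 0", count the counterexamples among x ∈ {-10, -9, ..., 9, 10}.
Counterexamples in [-10, 10]: {-9, -8, -6, -5, -3, -2, 0, 1, 3, 4, 6, 7, 9, 10}.

Counting them gives 14 values.

Answer: 14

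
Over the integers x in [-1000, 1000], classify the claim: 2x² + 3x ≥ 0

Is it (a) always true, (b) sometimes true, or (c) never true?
Holds at x = 0: LHS = 2·0² + 3·0 = 0; 0 ≥ 0 — holds
Fails at x = -1: LHS = 2·(-1)² + 3·(-1) = -1; -1 ≥ 0 — FAILS
It is satisfied by some integers in the range but not all.

Answer: Sometimes true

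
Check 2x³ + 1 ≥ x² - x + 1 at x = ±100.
x = 100: LHS = 2·100³ + 1 = 2000001, RHS = 100² - 100 + 1 = 9901; 2000001 ≥ 9901 — holds
x = -100: LHS = 2·(-100)³ + 1 = -1999999, RHS = (-100)² - (-100) + 1 = 10101; -1999999 ≥ 10101 — FAILS

Answer: Partially: holds for x = 100, fails for x = -100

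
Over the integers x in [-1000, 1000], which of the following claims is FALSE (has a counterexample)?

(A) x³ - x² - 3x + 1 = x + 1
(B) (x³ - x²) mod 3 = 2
(A) x = 1: LHS = 1³ - 1² - 3·1 + 1 = -2, RHS = 1 + 1 = 2; -2 = 2 — FAILS
(B) x = 0: LHS = (0³ - 0²) mod 3 = 0 mod 3 = 0; 0 = 2 — FAILS

Answer: Both A and B are false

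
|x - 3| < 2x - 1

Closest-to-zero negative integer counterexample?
Testing negative integers from -1 downward:
x = -1: LHS = |(-1) - 3| = |-4| = 4, RHS = 2·(-1) - 1 = -3; 4 < -3 — FAILS  ← closest negative counterexample to 0

Answer: x = -1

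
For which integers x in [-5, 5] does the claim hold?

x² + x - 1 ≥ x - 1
Over all integers in [-5, 5], LHS − RHS is smallest at x = 0, where it equals 0:
x = 0: LHS = 0² + 0 - 1 = -1, RHS = 0 - 1 = -1; -1 ≥ -1 — holds
At the ends of the range:
x = -5: LHS = (-5)² + (-5) - 1 = 19, RHS = (-5) - 1 = -6; 19 ≥ -6 — holds
x = 5: LHS = 5² + 5 - 1 = 29, RHS = 5 - 1 = 4; 29 ≥ 4 — holds
Hence LHS − RHS is never negative, i.e. LHS ≥ RHS throughout, so the relation holds for every integer in [-5, 5].

Answer: All integers in [-5, 5]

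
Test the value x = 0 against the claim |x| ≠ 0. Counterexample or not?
Substitute x = 0 into the relation:
x = 0: LHS = |0| = 0; 0 ≠ 0 — FAILS

Since the claim fails at x = 0, this value is a counterexample.

Answer: Yes, x = 0 is a counterexample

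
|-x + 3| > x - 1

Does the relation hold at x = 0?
x = 0: LHS = |-0 + 3| = |3| = 3, RHS = 0 - 1 = -1; 3 > -1 — holds

The relation is satisfied at x = 0.

Answer: Yes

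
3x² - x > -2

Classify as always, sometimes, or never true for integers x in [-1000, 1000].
Over all integers in [-1000, 1000], LHS − RHS is smallest at x = 0, where it equals 2:
x = 0: LHS = 3·0² - 0 = 0; 0 > -2 — holds
At the ends of the range:
x = -1000: LHS = 3·(-1000)² - (-1000) = 3001000; 3001000 > -2 — holds
x = 1000: LHS = 3·1000² - 1000 = 2999000; 2999000 > -2 — holds
Hence LHS − RHS is never zero or negative, i.e. LHS > RHS throughout, so the relation holds for every integer in [-1000, 1000].

No counterexample exists.

Answer: Always true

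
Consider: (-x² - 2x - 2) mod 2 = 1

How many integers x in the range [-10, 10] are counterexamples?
Counterexamples in [-10, 10]: {-10, -8, -6, -4, -2, 0, 2, 4, 6, 8, 10}.

Counting them gives 11 values.

Answer: 11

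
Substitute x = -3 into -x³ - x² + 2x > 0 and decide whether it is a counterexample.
Substitute x = -3 into the relation:
x = -3: LHS = -(-3)³ - (-3)² + 2·(-3) = 12; 12 > 0 — holds

The claim holds here, so x = -3 is not a counterexample. (A counterexample exists elsewhere, e.g. x = 0.)

Answer: No, x = -3 is not a counterexample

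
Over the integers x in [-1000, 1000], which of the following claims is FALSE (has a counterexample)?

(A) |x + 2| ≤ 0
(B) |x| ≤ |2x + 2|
(A) x = 0: LHS = |0 + 2| = |2| = 2; 2 ≤ 0 — FAILS
(B) x = -1: LHS = |-1| = 1, RHS = |2·(-1) + 2| = |0| = 0; 1 ≤ 0 — FAILS

Answer: Both A and B are false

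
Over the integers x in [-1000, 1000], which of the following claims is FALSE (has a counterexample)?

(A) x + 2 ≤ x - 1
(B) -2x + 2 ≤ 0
(A) x = 0: LHS = 0 + 2 = 2, RHS = 0 - 1 = -1; 2 ≤ -1 — FAILS
(B) x = 0: LHS = -2·0 + 2 = 2; 2 ≤ 0 — FAILS

Answer: Both A and B are false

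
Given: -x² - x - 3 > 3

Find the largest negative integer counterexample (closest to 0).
Testing negative integers from -1 downward:
x = -1: LHS = -(-1)² - (-1) - 3 = -3; -3 > 3 — FAILS  ← closest negative counterexample to 0

Answer: x = -1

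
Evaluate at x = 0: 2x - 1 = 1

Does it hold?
x = 0: LHS = 2·0 - 1 = -1; -1 = 1 — FAILS

The relation fails at x = 0, so x = 0 is a counterexample.

Answer: No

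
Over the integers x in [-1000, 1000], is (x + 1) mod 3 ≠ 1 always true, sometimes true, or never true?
Holds at x = 1: LHS = (1 + 1) mod 3 = 2 mod 3 = 2; 2 ≠ 1 — holds
Fails at x = 0: LHS = (0 + 1) mod 3 = 1 mod 3 = 1; 1 ≠ 1 — FAILS
It is satisfied by some integers in the range but not all.

Answer: Sometimes true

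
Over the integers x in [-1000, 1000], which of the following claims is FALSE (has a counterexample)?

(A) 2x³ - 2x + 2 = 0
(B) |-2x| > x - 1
(A) x = 0: LHS = 2·0³ - 2·0 + 2 = 2; 2 = 0 — FAILS

(B) Over all integers in [-1000, 1000], LHS − RHS is smallest at x = 0, where it equals 1:
x = 0: LHS = |-2·0| = |0| = 0, RHS = 0 - 1 = -1; 0 > -1 — holds
At the ends of the range:
x = -1000: LHS = |-2·(-1000)| = |2000| = 2000, RHS = (-1000) - 1 = -1001; 2000 > -1001 — holds
x = 1000: LHS = |-2·1000| = |-2000| = 2000, RHS = 1000 - 1 = 999; 2000 > 999 — holds
Hence LHS − RHS is never zero or negative, i.e. LHS > RHS throughout, so the relation holds for every integer in [-1000, 1000].

Only (A) has a counterexample.

Answer: A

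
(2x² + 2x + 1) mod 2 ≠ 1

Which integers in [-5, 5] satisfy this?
For a polynomial with integer coefficients, its value mod 2 depends only on x mod 2, so it suffices to check one representative of each residue class, x = 0, 1:
x = 0: LHS = (2·0² + 2·0 + 1) mod 2 = 1 mod 2 = 1; 1 ≠ 1 — FAILS
x = 1: LHS = (2·1² + 2·1 + 1) mod 2 = 5 mod 2 = 1; 1 ≠ 1 — FAILS
The relation fails in every residue class, so the claimed relation (≠) fails for every integer in [-5, 5].

Answer: None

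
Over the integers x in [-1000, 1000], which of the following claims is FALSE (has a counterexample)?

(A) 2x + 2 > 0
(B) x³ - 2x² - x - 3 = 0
(A) x = -1: LHS = 2·(-1) + 2 = 0; 0 > 0 — FAILS
(B) x = 0: LHS = 0³ - 2·0² - 0 - 3 = -3; -3 = 0 — FAILS

Answer: Both A and B are false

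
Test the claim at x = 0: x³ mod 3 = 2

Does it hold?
x = 0: LHS = (0³) mod 3 = 0 mod 3 = 0; 0 = 2 — FAILS

The relation fails at x = 0, so x = 0 is a counterexample.

Answer: No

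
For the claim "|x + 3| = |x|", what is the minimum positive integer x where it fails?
Testing positive integers:
x = 1: LHS = |1 + 3| = |4| = 4, RHS = |1| = 1; 4 = 1 — FAILS  ← smallest positive counterexample

Answer: x = 1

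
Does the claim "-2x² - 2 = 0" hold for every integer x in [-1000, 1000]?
The claim fails at x = 0:
x = 0: LHS = -2·0² - 2 = -2; -2 = 0 — FAILS

Because a single integer refutes it, the statement is false.

Answer: False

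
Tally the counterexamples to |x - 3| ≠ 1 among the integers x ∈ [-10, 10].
Counterexamples in [-10, 10]: {2, 4}.

Counting them gives 2 values.

Answer: 2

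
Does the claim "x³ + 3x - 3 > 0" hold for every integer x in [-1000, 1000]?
The claim fails at x = 0:
x = 0: LHS = 0³ + 3·0 - 3 = -3; -3 > 0 — FAILS

Because a single integer refutes it, the statement is false.

Answer: False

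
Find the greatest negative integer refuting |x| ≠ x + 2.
Testing negative integers from -1 downward:
x = -1: LHS = |-1| = 1, RHS = (-1) + 2 = 1; 1 ≠ 1 — FAILS  ← closest negative counterexample to 0

Answer: x = -1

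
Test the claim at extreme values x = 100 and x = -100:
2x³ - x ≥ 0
x = 100: LHS = 2·100³ - 100 = 1999900; 1999900 ≥ 0 — holds
x = -100: LHS = 2·(-100)³ - (-100) = -1999900; -1999900 ≥ 0 — FAILS

Answer: Partially: holds for x = 100, fails for x = -100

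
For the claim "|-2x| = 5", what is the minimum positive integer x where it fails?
Testing positive integers:
x = 1: LHS = |-2·1| = |-2| = 2; 2 = 5 — FAILS  ← smallest positive counterexample

Answer: x = 1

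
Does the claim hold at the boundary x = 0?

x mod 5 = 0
x = 0: LHS = 0 mod 5 = 0; 0 = 0 — holds

The relation is satisfied at x = 0.

Answer: Yes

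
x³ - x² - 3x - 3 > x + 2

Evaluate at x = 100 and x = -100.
x = 100: LHS = 100³ - 100² - 3·100 - 3 = 989697, RHS = 100 + 2 = 102; 989697 > 102 — holds
x = -100: LHS = (-100)³ - (-100)² - 3·(-100) - 3 = -1009703, RHS = (-100) + 2 = -98; -1009703 > -98 — FAILS

Answer: Partially: holds for x = 100, fails for x = -100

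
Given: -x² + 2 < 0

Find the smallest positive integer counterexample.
Testing positive integers:
x = 1: LHS = -1² + 2 = 1; 1 < 0 — FAILS  ← smallest positive counterexample

Answer: x = 1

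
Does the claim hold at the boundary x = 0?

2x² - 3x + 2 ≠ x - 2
x = 0: LHS = 2·0² - 3·0 + 2 = 2, RHS = 0 - 2 = -2; 2 ≠ -2 — holds

The relation is satisfied at x = 0.

Answer: Yes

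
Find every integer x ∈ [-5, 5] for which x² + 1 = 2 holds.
Holds for: {-1, 1}
Fails for: {-5, -4, -3, -2, 0, 2, 3, 4, 5}

Answer: {-1, 1}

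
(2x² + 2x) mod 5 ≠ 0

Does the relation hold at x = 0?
x = 0: LHS = (2·0² + 2·0) mod 5 = 0 mod 5 = 0; 0 ≠ 0 — FAILS

The relation fails at x = 0, so x = 0 is a counterexample.

Answer: No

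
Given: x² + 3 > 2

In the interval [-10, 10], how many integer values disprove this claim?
Over all integers in [-10, 10], LHS − RHS is smallest at x = 0, where it equals 1:
x = 0: LHS = 0² + 3 = 3; 3 > 2 — holds
At the ends of the range:
x = -10: LHS = (-10)² + 3 = 103; 103 > 2 — holds
x = 10: LHS = 10² + 3 = 103; 103 > 2 — holds
Hence LHS − RHS is never zero or negative, i.e. LHS > RHS throughout, so the relation holds for every integer in [-10, 10].

No counterexample appears in that range.

Answer: 0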